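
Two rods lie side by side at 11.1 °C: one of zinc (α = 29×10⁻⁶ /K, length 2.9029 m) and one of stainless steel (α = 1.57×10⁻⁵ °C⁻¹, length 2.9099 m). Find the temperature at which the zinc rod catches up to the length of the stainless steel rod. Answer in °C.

Equal length when α₁L₁ΔT − α₂L₂ΔT = L₂ − L₁ = 7.00×10⁻³ m
α₁L₁ = 8.41841×10⁻⁵, α₂L₂ = 4.568543×10⁻⁵ → Δ(αL) = 3.849867×10⁻⁵ m/K
ΔT = 7.00×10⁻³ / 3.849867×10⁻⁵ = 181.824 K, so T = 11.1 + 181.824 = 192.924 °C

T = 192.9 °C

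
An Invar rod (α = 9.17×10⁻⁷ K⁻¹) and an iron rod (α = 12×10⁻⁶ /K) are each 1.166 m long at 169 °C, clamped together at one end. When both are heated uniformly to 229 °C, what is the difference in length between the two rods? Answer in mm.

0.775 mm

ΔT = 60 K
Invar: ΔL = 9.17×10⁻⁷ × 1.166 m × 60 = 6.4153×10⁻⁵ m = 0.064153 mm
iron: ΔL = 12×10⁻⁶ × 1.166 m × 60 = 8.3952×10⁻⁴ m = 0.83952 mm
difference = 0.83952 − 0.064153 = 0.775367 mm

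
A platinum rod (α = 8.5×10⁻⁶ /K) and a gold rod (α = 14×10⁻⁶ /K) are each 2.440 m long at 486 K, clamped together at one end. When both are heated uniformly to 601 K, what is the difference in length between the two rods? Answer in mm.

ΔT = 115 K
platinum: ΔL = 8.5×10⁻⁶ × 2.440 m × 115 = 2.3851×10⁻³ m = 2.3851 mm
gold: ΔL = 14×10⁻⁶ × 2.440 m × 115 = 3.9284×10⁻³ m = 3.9284 mm
difference = 3.9284 − 2.3851 = 1.5433 mm

1.54 mm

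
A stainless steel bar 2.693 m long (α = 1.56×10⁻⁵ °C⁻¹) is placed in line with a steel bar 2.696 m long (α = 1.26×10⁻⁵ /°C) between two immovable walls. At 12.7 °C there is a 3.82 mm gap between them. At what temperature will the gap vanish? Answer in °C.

α₁L₁ = 4.20108×10⁻⁵ m/K, α₂L₂ = 3.39696×10⁻⁵ m/K → total 7.59804×10⁻⁵ m/K
ΔT = g/(α₁L₁+α₂L₂) = 3.82×10⁻³ / 7.59804×10⁻⁵ = 50.276 K
T = 12.7 + 50.276 = 62.976 °C

T = 63.0 °C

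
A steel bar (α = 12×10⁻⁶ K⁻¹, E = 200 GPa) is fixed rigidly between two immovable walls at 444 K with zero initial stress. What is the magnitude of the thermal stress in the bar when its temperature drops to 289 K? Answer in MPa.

Fully constrained: the free strain ε = αΔT is blocked, so σ = Eε = EαΔT.
|ΔT| = 155 K
σ = 200×10⁹ × 12×10⁻⁶ × 155 = 3.72×10⁸ Pa

σ = 372 MPa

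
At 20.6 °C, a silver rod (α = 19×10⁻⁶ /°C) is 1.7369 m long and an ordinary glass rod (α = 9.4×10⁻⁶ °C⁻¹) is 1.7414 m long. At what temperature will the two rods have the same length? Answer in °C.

Equal length when α₁L₁ΔT − α₂L₂ΔT = L₂ − L₁ = 4.50×10⁻³ m
α₁L₁ = 3.30011×10⁻⁵, α₂L₂ = 1.636916×10⁻⁵ → Δ(αL) = 1.663194×10⁻⁵ m/K
ΔT = 4.50×10⁻³ / 1.663194×10⁻⁵ = 270.564 K, so T = 20.6 + 270.564 = 291.164 °C

T = 291.2 °C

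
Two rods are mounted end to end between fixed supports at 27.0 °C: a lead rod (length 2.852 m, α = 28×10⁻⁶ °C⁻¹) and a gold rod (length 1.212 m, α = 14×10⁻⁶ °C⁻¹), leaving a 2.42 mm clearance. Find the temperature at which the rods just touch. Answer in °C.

Gap closes when ΔL₁ + ΔL₂ = 2.42 mm = 2.42×10⁻³ m
(α₁L₁ + α₂L₂)ΔT = g
α₁L₁ + α₂L₂ = 28×10⁻⁶×2.852 + 14×10⁻⁶×1.212 = 9.6824×10⁻⁵ m/K
ΔT = 2.42×10⁻³ / 9.6824×10⁻⁵ = 24.994 K
T = 27.0 + 24.994 = 51.994 °C

T = 52.0 °C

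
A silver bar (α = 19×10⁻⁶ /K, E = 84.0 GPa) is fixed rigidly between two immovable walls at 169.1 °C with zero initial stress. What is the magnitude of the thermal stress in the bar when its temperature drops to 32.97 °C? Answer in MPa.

σ = 217 MPa

Fully constrained: the free strain ε = αΔT is blocked, so σ = Eε = EαΔT.
|ΔT| = 136.13 K
σ = 84.0×10⁹ × 19×10⁻⁶ × 136.13 = 2.17×10⁸ Pa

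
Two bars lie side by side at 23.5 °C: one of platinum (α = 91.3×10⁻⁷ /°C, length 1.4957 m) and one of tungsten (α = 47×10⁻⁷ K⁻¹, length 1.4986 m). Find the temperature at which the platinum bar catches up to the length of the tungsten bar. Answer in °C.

T = 462.1 °C

L₁(1 + α₁ΔT) = L₂(1 + α₂ΔT) ⇒ ΔT = (L₂ − L₁)/(α₁L₁ − α₂L₂)
L₂ − L₁ = 1.4986 − 1.4957 = 2.90×10⁻³ m
α₁L₁ − α₂L₂ = 91.3×10⁻⁷×1.4957 − 47×10⁻⁷×1.4986 = 6.612321×10⁻⁶ m/K
ΔT = 2.90×10⁻³ / 6.612321×10⁻⁶ = 438.575 K
T = 23.5 + 438.575 = 462.075 °C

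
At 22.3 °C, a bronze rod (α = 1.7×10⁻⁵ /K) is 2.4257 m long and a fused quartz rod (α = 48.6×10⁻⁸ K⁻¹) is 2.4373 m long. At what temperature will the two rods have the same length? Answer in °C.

T = 311.9 °C

L₁(1 + α₁ΔT) = L₂(1 + α₂ΔT) ⇒ ΔT = (L₂ − L₁)/(α₁L₁ − α₂L₂)
L₂ − L₁ = 2.4373 − 2.4257 = 1.16×10⁻² m
α₁L₁ − α₂L₂ = 1.7×10⁻⁵×2.4257 − 48.6×10⁻⁸×2.4373 = 4.00523722×10⁻⁵ m/K
ΔT = 1.16×10⁻² / 4.00523722×10⁻⁵ = 289.621 K
T = 22.3 + 289.621 = 311.921 °C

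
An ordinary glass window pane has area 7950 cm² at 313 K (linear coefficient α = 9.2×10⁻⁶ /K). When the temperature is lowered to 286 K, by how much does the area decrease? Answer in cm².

ΔA = 3.95 cm²

Area coefficient ≈ 2α; |ΔT| = 27 K
ΔA = 2αA₀ΔT = 2(9.2×10⁻⁶)(7950)(27) = 3.95 cm²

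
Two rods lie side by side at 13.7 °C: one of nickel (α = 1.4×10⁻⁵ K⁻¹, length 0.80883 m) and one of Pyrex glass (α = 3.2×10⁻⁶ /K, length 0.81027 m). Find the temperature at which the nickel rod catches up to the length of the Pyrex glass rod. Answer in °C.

Equal length when α₁L₁ΔT − α₂L₂ΔT = L₂ − L₁ = 1.44×10⁻³ m
α₁L₁ = 1.132362×10⁻⁵, α₂L₂ = 2.592864×10⁻⁶ → Δ(αL) = 8.730756×10⁻⁶ m/K
ΔT = 1.44×10⁻³ / 8.730756×10⁻⁶ = 164.934 K, so T = 13.7 + 164.934 = 178.634 °C

T = 178.6 °C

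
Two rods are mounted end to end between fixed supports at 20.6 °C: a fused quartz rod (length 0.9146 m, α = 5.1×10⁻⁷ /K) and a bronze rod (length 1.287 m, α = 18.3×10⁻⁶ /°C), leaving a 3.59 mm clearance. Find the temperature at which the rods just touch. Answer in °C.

Gap closes when ΔL₁ + ΔL₂ = 3.59 mm = 3.59×10⁻³ m
(α₁L₁ + α₂L₂)ΔT = g
α₁L₁ + α₂L₂ = 5.1×10⁻⁷×0.9146 + 18.3×10⁻⁶×1.287 = 2.4018546×10⁻⁵ m/K
ΔT = 3.59×10⁻³ / 2.4018546×10⁻⁵ = 149.47 K
T = 20.6 + 149.47 = 170.07 °C

T = 170 °C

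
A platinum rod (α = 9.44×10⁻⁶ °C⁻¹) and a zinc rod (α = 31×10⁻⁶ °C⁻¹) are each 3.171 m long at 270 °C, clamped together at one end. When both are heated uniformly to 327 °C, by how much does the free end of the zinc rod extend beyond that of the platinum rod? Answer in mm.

3.90 mm

ΔT = 57 K
platinum: ΔL = 9.44×10⁻⁶ × 3.171 m × 57 = 1.7063×10⁻³ m = 1.7063 mm
zinc: ΔL = 31×10⁻⁶ × 3.171 m × 57 = 5.6032×10⁻³ m = 5.6032 mm
difference = 5.6032 − 1.7063 = 3.8969 mm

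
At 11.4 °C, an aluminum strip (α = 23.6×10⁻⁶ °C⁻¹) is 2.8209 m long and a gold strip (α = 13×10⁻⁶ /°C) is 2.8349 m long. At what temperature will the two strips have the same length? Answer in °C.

L₁(1 + α₁ΔT) = L₂(1 + α₂ΔT) ⇒ ΔT = (L₂ − L₁)/(α₁L₁ − α₂L₂)
L₂ − L₁ = 2.8349 − 2.8209 = 1.40×10⁻² m
α₁L₁ − α₂L₂ = 23.6×10⁻⁶×2.8209 − 13×10⁻⁶×2.8349 = 2.971954×10⁻⁵ m/K
ΔT = 1.40×10⁻² / 2.971954×10⁻⁵ = 471.071 K
T = 11.4 + 471.071 = 482.471 °C

T = 482.5 °C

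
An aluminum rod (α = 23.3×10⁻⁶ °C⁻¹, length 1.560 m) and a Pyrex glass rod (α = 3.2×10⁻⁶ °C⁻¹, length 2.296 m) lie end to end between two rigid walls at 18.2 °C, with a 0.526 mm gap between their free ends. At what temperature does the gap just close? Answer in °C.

α₁L₁ = 3.6348×10⁻⁵ m/K, α₂L₂ = 7.3472×10⁻⁶ m/K → total 4.36952×10⁻⁵ m/K
ΔT = g/(α₁L₁+α₂L₂) = 5.26×10⁻⁴ / 4.36952×10⁻⁵ = 12.038 K
T = 18.2 + 12.038 = 30.238 °C

T = 30.2 °C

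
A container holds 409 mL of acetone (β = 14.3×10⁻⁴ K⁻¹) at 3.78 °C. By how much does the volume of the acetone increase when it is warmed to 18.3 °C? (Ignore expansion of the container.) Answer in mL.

ΔV = 8.49 mL

|ΔT| = |18.3 − 3.78| = 14.52 K
ΔV = βV₀ΔT = (14.3×10⁻⁴)(409)(14.52) = 8.49 mL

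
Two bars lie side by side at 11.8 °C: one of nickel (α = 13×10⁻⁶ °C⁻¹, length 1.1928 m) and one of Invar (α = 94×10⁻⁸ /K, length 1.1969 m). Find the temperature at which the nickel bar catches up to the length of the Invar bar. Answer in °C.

L₁(1 + α₁ΔT) = L₂(1 + α₂ΔT) ⇒ ΔT = (L₂ − L₁)/(α₁L₁ − α₂L₂)
L₂ − L₁ = 1.1969 − 1.1928 = 4.10×10⁻³ m
α₁L₁ − α₂L₂ = 13×10⁻⁶×1.1928 − 94×10⁻⁸×1.1969 = 1.4381314×10⁻⁵ m/K
ΔT = 4.10×10⁻³ / 1.4381314×10⁻⁵ = 285.092 K
T = 11.8 + 285.092 = 296.892 °C

T = 296.9 °C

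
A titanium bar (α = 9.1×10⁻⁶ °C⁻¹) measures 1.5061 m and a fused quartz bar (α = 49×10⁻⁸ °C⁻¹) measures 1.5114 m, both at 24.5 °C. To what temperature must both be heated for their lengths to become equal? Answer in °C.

T = 433.3 °C

L₁(1 + α₁ΔT) = L₂(1 + α₂ΔT) ⇒ ΔT = (L₂ − L₁)/(α₁L₁ − α₂L₂)
L₂ − L₁ = 1.5114 − 1.5061 = 5.30×10⁻³ m
α₁L₁ − α₂L₂ = 9.1×10⁻⁶×1.5061 − 49×10⁻⁸×1.5114 = 1.2964924×10⁻⁵ m/K
ΔT = 5.30×10⁻³ / 1.2964924×10⁻⁵ = 408.795 K
T = 24.5 + 408.795 = 433.295 °C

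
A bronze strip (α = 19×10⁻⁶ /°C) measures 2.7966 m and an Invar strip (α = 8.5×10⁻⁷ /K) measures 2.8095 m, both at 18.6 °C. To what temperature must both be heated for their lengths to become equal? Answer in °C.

L₁(1 + α₁ΔT) = L₂(1 + α₂ΔT) ⇒ ΔT = (L₂ − L₁)/(α₁L₁ − α₂L₂)
L₂ − L₁ = 2.8095 − 2.7966 = 1.29×10⁻² m
α₁L₁ − α₂L₂ = 19×10⁻⁶×2.7966 − 8.5×10⁻⁷×2.8095 = 5.0747325×10⁻⁵ m/K
ΔT = 1.29×10⁻² / 5.0747325×10⁻⁵ = 254.201 K
T = 18.6 + 254.201 = 272.801 °C

T = 272.8 °C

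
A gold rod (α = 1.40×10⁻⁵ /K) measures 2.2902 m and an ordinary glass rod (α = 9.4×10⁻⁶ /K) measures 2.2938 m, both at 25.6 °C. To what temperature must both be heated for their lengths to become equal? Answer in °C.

T = 368.4 °C

L₁(1 + α₁ΔT) = L₂(1 + α₂ΔT) ⇒ ΔT = (L₂ − L₁)/(α₁L₁ − α₂L₂)
L₂ − L₁ = 2.2938 − 2.2902 = 3.60×10⁻³ m
α₁L₁ − α₂L₂ = 1.40×10⁻⁵×2.2902 − 9.4×10⁻⁶×2.2938 = 1.050108×10⁻⁵ m/K
ΔT = 3.60×10⁻³ / 1.050108×10⁻⁵ = 342.822 K
T = 25.6 + 342.822 = 368.422 °C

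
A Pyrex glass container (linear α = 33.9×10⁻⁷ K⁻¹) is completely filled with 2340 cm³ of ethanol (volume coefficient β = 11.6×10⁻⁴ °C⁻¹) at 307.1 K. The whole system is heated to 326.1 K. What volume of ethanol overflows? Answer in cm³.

51.1 cm³

The container also expands: β_container ≈ 3α = 1.017×10⁻⁵ /K
Net overflow = V₀(β_liq − 3α_cont)ΔT
β − 3α = 1.16×10⁻³ − 1.017×10⁻⁵ = 1.14983×10⁻³ /K; ΔT = 19.0 K
ΔV = 2340 × 1.14983×10⁻³ × 19.0 = 51.1 cm³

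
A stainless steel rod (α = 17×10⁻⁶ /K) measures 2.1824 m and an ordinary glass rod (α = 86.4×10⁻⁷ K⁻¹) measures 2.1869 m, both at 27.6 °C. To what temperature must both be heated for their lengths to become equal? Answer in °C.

Equal length when α₁L₁ΔT − α₂L₂ΔT = L₂ − L₁ = 4.50×10⁻³ m
α₁L₁ = 3.71008×10⁻⁵, α₂L₂ = 1.8894816×10⁻⁵ → Δ(αL) = 1.8205984×10⁻⁵ m/K
ΔT = 4.50×10⁻³ / 1.8205984×10⁻⁵ = 247.171 K, so T = 27.6 + 247.171 = 274.771 °C

T = 274.8 °C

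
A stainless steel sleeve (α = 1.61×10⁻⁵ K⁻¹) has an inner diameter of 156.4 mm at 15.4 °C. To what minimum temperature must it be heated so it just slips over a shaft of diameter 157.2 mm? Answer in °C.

T = 333 °C

Required Δd = 157.2 − 156.4 = 0.8 mm
Δd = αd₀ΔT ⇒ ΔT = Δd/(αd₀) = 0.8 / (1.61×10⁻⁵ × 156.4) = 317.71 K
T_min = 15.4 + 317.71 = 333.11 °C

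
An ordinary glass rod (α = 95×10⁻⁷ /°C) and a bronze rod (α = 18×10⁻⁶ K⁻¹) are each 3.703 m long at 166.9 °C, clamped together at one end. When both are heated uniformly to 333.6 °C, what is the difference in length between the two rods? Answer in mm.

ΔT = 166.7 K
ordinary glass: ΔL = 95×10⁻⁷ × 3.703 m × 166.7 = 5.8643×10⁻³ m = 5.8643 mm
bronze: ΔL = 18×10⁻⁶ × 3.703 m × 166.7 = 1.1111×10⁻² m = 11.111 mm
difference = 11.111 − 5.8643 = 5.2467 mm

5.25 mm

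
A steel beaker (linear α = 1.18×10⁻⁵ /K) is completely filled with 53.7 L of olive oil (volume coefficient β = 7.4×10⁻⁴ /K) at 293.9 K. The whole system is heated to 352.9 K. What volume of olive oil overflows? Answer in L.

The beaker also expands: β_container ≈ 3α = 3.54×10⁻⁵ /K
Net overflow = V₀(β_liq − 3α_cont)ΔT
β − 3α = 7.40×10⁻⁴ − 3.54×10⁻⁵ = 7.046×10⁻⁴ /K; ΔT = 59.0 K
ΔV = 53.7 × 7.046×10⁻⁴ × 59.0 = 2.23 L

2.23 L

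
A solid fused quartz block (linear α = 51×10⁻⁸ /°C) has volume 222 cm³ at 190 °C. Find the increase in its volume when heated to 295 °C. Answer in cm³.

Isotropic solid: β ≈ 3α = 1.5×10⁻⁶ /K; ΔT = 105 K
ΔV = 3αV₀ΔT = 3(51×10⁻⁸)(222)(105) = 0.0357 cm³

ΔV = 0.0357 cm³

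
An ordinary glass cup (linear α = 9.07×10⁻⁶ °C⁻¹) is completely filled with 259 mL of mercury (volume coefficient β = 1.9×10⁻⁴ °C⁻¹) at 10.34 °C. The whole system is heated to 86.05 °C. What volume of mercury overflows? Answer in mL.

3.19 mL

The cup also expands: β_container ≈ 3α = 2.721×10⁻⁵ /K
Net overflow = V₀(β_liq − 3α_cont)ΔT
β − 3α = 1.90×10⁻⁴ − 2.721×10⁻⁵ = 1.6279×10⁻⁴ /K; ΔT = 75.71 K
ΔV = 259 × 1.6279×10⁻⁴ × 75.71 = 3.19 mL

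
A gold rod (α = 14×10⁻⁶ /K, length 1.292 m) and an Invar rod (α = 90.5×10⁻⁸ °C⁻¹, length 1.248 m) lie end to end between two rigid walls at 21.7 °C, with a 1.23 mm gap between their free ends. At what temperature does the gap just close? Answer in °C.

T = 85.7 °C

Gap closes when ΔL₁ + ΔL₂ = 1.23 mm = 1.23×10⁻³ m
(α₁L₁ + α₂L₂)ΔT = g
α₁L₁ + α₂L₂ = 14×10⁻⁶×1.292 + 90.5×10⁻⁸×1.248 = 1.921744×10⁻⁵ m/K
ΔT = 1.23×10⁻³ / 1.921744×10⁻⁵ = 64.004 K
T = 21.7 + 64.004 = 85.704 °C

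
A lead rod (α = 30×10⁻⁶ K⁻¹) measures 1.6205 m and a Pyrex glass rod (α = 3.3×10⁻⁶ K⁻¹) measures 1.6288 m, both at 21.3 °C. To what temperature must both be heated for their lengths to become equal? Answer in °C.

Equal length when α₁L₁ΔT − α₂L₂ΔT = L₂ − L₁ = 8.30×10⁻³ m
α₁L₁ = 4.8615×10⁻⁵, α₂L₂ = 5.37504×10⁻⁶ → Δ(αL) = 4.323996×10⁻⁵ m/K
ΔT = 8.30×10⁻³ / 4.323996×10⁻⁵ = 191.952 K, so T = 21.3 + 191.952 = 213.252 °C

T = 213.3 °C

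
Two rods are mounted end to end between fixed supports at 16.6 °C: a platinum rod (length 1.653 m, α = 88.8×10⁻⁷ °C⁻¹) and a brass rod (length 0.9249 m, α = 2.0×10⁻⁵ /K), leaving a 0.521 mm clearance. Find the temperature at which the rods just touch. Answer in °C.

α₁L₁ = 1.467864×10⁻⁵ m/K, α₂L₂ = 1.8498×10⁻⁵ m/K → total 3.317664×10⁻⁵ m/K
ΔT = g/(α₁L₁+α₂L₂) = 5.21×10⁻⁴ / 3.317664×10⁻⁵ = 15.704 K
T = 16.6 + 15.704 = 32.304 °C

T = 32.3 °C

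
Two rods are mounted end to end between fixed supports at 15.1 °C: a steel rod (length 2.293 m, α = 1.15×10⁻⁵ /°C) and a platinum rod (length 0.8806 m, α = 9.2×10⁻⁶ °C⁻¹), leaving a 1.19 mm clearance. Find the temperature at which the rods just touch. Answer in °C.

α₁L₁ = 2.63695×10⁻⁵ m/K, α₂L₂ = 8.10152×10⁻⁶ m/K → total 3.447102×10⁻⁵ m/K
ΔT = g/(α₁L₁+α₂L₂) = 1.19×10⁻³ / 3.447102×10⁻⁵ = 34.522 K
T = 15.1 + 34.522 = 49.622 °C

T = 49.6 °C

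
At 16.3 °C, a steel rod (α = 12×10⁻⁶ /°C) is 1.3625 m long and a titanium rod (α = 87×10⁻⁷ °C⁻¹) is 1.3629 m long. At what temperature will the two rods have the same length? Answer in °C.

Equal length when α₁L₁ΔT − α₂L₂ΔT = L₂ − L₁ = 4.00×10⁻⁴ m
α₁L₁ = 1.635×10⁻⁵, α₂L₂ = 1.185723×10⁻⁵ → Δ(αL) = 4.49277×10⁻⁶ m/K
ΔT = 4.00×10⁻⁴ / 4.49277×10⁻⁶ = 89.032 K, so T = 16.3 + 89.032 = 105.332 °C

T = 105.3 °C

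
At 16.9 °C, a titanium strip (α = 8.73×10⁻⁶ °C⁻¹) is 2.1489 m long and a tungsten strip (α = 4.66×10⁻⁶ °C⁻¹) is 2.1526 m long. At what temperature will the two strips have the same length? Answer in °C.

T = 440.8 °C

L₁(1 + α₁ΔT) = L₂(1 + α₂ΔT) ⇒ ΔT = (L₂ − L₁)/(α₁L₁ − α₂L₂)
L₂ − L₁ = 2.1526 − 2.1489 = 3.70×10⁻³ m
α₁L₁ − α₂L₂ = 8.73×10⁻⁶×2.1489 − 4.66×10⁻⁶×2.1526 = 8.728781×10⁻⁶ m/K
ΔT = 3.70×10⁻³ / 8.728781×10⁻⁶ = 423.885 K
T = 16.9 + 423.885 = 440.785 °C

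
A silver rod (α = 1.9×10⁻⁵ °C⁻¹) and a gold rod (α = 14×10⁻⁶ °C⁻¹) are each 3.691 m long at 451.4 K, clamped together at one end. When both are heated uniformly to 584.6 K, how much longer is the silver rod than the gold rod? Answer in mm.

2.46 mm

ΔT = 133.2 K
silver: ΔL = 1.9×10⁻⁵ × 3.691 m × 133.2 = 9.3412×10⁻³ m = 9.3412 mm
gold: ΔL = 14×10⁻⁶ × 3.691 m × 133.2 = 6.8830×10⁻³ m = 6.8830 mm
difference = 9.3412 − 6.8830 = 2.4582 mm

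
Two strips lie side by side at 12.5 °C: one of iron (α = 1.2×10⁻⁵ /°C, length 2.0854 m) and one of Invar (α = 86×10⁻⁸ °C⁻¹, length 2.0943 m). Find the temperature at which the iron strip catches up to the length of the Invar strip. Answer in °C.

T = 395.7 °C

L₁(1 + α₁ΔT) = L₂(1 + α₂ΔT) ⇒ ΔT = (L₂ − L₁)/(α₁L₁ − α₂L₂)
L₂ − L₁ = 2.0943 − 2.0854 = 8.90×10⁻³ m
α₁L₁ − α₂L₂ = 1.2×10⁻⁵×2.0854 − 86×10⁻⁸×2.0943 = 2.3223702×10⁻⁵ m/K
ΔT = 8.90×10⁻³ / 2.3223702×10⁻⁵ = 383.229 K
T = 12.5 + 383.229 = 395.729 °C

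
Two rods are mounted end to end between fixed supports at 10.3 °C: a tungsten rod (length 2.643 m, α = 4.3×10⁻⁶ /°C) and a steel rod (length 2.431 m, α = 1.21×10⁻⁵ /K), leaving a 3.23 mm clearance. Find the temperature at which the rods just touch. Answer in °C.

T = 89.5 °C

α₁L₁ = 1.13649×10⁻⁵ m/K, α₂L₂ = 2.94151×10⁻⁵ m/K → total 4.078×10⁻⁵ m/K
ΔT = g/(α₁L₁+α₂L₂) = 3.23×10⁻³ / 4.078×10⁻⁵ = 79.205 K
T = 10.3 + 79.205 = 89.505 °C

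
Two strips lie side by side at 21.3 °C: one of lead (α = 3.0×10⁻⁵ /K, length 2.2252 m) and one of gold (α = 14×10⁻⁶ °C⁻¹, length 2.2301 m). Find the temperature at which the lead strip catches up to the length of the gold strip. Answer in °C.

L₁(1 + α₁ΔT) = L₂(1 + α₂ΔT) ⇒ ΔT = (L₂ − L₁)/(α₁L₁ − α₂L₂)
L₂ − L₁ = 2.2301 − 2.2252 = 4.90×10⁻³ m
α₁L₁ − α₂L₂ = 3.0×10⁻⁵×2.2252 − 14×10⁻⁶×2.2301 = 3.55346×10⁻⁵ m/K
ΔT = 4.90×10⁻³ / 3.55346×10⁻⁵ = 137.894 K
T = 21.3 + 137.894 = 159.194 °C

T = 159.2 °C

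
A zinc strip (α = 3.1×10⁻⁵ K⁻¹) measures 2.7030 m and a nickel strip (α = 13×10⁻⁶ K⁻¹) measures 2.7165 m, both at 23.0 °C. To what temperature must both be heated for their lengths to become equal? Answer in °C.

Equal length when α₁L₁ΔT − α₂L₂ΔT = L₂ − L₁ = 1.35×10⁻² m
α₁L₁ = 8.3793×10⁻⁵, α₂L₂ = 3.53145×10⁻⁵ → Δ(αL) = 4.84785×10⁻⁵ m/K
ΔT = 1.35×10⁻² / 4.84785×10⁻⁵ = 278.474 K, so T = 23.0 + 278.474 = 301.474 °C

T = 301.5 °C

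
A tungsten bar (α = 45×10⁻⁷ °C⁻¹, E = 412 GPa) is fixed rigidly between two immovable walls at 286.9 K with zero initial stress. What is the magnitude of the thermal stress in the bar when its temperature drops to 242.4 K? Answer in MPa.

σ = 82.5 MPa

Fully constrained: the free strain ε = αΔT is blocked, so σ = Eε = EαΔT.
|ΔT| = 44.5 K
σ = 412×10⁹ × 45×10⁻⁷ × 44.5 = 8.25×10⁷ Pa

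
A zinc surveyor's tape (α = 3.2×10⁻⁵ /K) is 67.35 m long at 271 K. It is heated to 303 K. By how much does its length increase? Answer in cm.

ΔL = 6.90 cm

|ΔT| = |303 − 271| = 32 K
ΔL = αL₀ΔT = (3.2×10⁻⁵)(67.35)(32) = 6.90×10⁻² m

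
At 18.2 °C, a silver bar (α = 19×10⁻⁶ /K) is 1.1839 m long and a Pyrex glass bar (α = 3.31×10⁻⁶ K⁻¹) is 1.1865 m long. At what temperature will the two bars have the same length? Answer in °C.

L₁(1 + α₁ΔT) = L₂(1 + α₂ΔT) ⇒ ΔT = (L₂ − L₁)/(α₁L₁ − α₂L₂)
L₂ − L₁ = 1.1865 − 1.1839 = 2.60×10⁻³ m
α₁L₁ − α₂L₂ = 19×10⁻⁶×1.1839 − 3.31×10⁻⁶×1.1865 = 1.8566785×10⁻⁵ m/K
ΔT = 2.60×10⁻³ / 1.8566785×10⁻⁵ = 140.035 K
T = 18.2 + 140.035 = 158.235 °C

T = 158.2 °C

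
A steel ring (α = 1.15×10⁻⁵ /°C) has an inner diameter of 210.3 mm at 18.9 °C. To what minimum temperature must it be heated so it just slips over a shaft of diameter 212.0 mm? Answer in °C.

Required Δd = 212.0 − 210.3 = 1.7 mm
Δd = αd₀ΔT ⇒ ΔT = Δd/(αd₀) = 1.7 / (1.15×10⁻⁵ × 210.3) = 702.93 K
T_min = 18.9 + 702.93 = 721.83 °C

T = 722 °C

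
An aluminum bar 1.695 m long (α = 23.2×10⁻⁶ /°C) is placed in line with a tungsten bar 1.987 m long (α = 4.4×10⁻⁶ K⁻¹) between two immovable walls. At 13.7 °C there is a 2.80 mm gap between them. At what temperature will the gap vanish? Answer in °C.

α₁L₁ = 3.9324×10⁻⁵ m/K, α₂L₂ = 8.7428×10⁻⁶ m/K → total 4.80668×10⁻⁵ m/K
ΔT = g/(α₁L₁+α₂L₂) = 2.80×10⁻³ / 4.80668×10⁻⁵ = 58.252 K
T = 13.7 + 58.252 = 71.952 °C

T = 72.0 °C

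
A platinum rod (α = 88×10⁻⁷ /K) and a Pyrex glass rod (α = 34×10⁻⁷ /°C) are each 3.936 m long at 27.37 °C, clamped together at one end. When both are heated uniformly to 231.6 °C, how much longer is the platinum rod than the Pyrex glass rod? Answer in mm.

ΔT = 204.23 K
platinum: ΔL = 88×10⁻⁷ × 3.936 m × 204.23 = 7.0739×10⁻³ m = 7.0739 mm
Pyrex glass: ΔL = 34×10⁻⁷ × 3.936 m × 204.23 = 2.7331×10⁻³ m = 2.7331 mm
difference = 7.0739 − 2.7331 = 4.3408 mm

4.34 mm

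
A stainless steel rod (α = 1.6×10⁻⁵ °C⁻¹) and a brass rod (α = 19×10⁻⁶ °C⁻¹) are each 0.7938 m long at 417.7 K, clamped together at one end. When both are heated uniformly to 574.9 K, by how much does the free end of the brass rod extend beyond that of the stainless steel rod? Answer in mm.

ΔT = 157.2 K
stainless steel: ΔL = 1.6×10⁻⁵ × 0.7938 m × 157.2 = 1.9966×10⁻³ m = 1.9966 mm
brass: ΔL = 19×10⁻⁶ × 0.7938 m × 157.2 = 2.3709×10⁻³ m = 2.3709 mm
difference = 2.3709 − 1.9966 = 0.3743 mm

0.374 mm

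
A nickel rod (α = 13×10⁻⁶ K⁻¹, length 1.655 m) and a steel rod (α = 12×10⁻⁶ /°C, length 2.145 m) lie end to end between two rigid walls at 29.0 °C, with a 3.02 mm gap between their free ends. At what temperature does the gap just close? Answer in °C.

T = 92.9 °C

Gap closes when ΔL₁ + ΔL₂ = 3.02 mm = 3.02×10⁻³ m
(α₁L₁ + α₂L₂)ΔT = g
α₁L₁ + α₂L₂ = 13×10⁻⁶×1.655 + 12×10⁻⁶×2.145 = 4.7255×10⁻⁵ m/K
ΔT = 3.02×10⁻³ / 4.7255×10⁻⁵ = 63.909 K
T = 29.0 + 63.909 = 92.909 °C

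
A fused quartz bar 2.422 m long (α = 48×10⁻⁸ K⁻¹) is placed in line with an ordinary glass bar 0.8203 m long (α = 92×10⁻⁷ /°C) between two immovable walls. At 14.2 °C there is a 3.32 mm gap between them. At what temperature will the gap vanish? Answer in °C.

T = 395 °C

α₁L₁ = 1.16256×10⁻⁶ m/K, α₂L₂ = 7.54676×10⁻⁶ m/K → total 8.70932×10⁻⁶ m/K
ΔT = g/(α₁L₁+α₂L₂) = 3.32×10⁻³ / 8.70932×10⁻⁶ = 381.20 K
T = 14.2 + 381.20 = 395.40 °C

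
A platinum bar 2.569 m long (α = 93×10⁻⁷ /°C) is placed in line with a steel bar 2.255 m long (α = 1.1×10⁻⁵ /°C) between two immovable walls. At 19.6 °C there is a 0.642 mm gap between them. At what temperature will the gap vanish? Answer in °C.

Gap closes when ΔL₁ + ΔL₂ = 0.642 mm = 6.42×10⁻⁴ m
(α₁L₁ + α₂L₂)ΔT = g
α₁L₁ + α₂L₂ = 93×10⁻⁷×2.569 + 1.1×10⁻⁵×2.255 = 4.86967×10⁻⁵ m/K
ΔT = 6.42×10⁻⁴ / 4.86967×10⁻⁵ = 13.184 K
T = 19.6 + 13.184 = 32.784 °C

T = 32.8 °C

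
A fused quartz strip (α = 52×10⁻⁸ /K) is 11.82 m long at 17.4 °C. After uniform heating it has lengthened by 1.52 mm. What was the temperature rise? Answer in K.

ΔL = αL₀ΔT ⇒ ΔT = ΔL / (αL₀)
ΔT = 1.52×10⁻³ m / (52×10⁻⁸ × 11.82 m) = 247.30 K

ΔT = 247 K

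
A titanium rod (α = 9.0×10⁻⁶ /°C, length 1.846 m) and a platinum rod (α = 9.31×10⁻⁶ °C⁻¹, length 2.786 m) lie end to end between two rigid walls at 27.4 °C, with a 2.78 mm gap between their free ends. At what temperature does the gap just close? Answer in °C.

Gap closes when ΔL₁ + ΔL₂ = 2.78 mm = 2.78×10⁻³ m
(α₁L₁ + α₂L₂)ΔT = g
α₁L₁ + α₂L₂ = 9.0×10⁻⁶×1.846 + 9.31×10⁻⁶×2.786 = 4.255166×10⁻⁵ m/K
ΔT = 2.78×10⁻³ / 4.255166×10⁻⁵ = 65.332 K
T = 27.4 + 65.332 = 92.732 °C

T = 92.7 °C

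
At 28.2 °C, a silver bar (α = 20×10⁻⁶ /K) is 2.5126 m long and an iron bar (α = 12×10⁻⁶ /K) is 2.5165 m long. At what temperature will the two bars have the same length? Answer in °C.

T = 222.7 °C

Equal length when α₁L₁ΔT − α₂L₂ΔT = L₂ − L₁ = 3.90×10⁻³ m
α₁L₁ = 5.0252×10⁻⁵, α₂L₂ = 3.0198×10⁻⁵ → Δ(αL) = 2.0054×10⁻⁵ m/K
ΔT = 3.90×10⁻³ / 2.0054×10⁻⁵ = 194.475 K, so T = 28.2 + 194.475 = 222.675 °C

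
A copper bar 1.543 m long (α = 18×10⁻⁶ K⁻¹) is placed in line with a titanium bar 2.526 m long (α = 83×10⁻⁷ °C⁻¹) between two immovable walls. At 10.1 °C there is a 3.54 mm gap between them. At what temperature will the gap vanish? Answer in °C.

Gap closes when ΔL₁ + ΔL₂ = 3.54 mm = 3.54×10⁻³ m
(α₁L₁ + α₂L₂)ΔT = g
α₁L₁ + α₂L₂ = 18×10⁻⁶×1.543 + 83×10⁻⁷×2.526 = 4.87398×10⁻⁵ m/K
ΔT = 3.54×10⁻³ / 4.87398×10⁻⁵ = 72.631 K
T = 10.1 + 72.631 = 82.731 °C

T = 82.7 °C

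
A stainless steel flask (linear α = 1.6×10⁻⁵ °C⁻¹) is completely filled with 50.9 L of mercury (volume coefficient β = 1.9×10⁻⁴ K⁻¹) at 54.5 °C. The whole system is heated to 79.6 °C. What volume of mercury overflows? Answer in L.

0.181 L

The flask also expands: β_container ≈ 3α = 4.8×10⁻⁵ /K
Net overflow = V₀(β_liq − 3α_cont)ΔT
β − 3α = 1.90×10⁻⁴ − 4.8×10⁻⁵ = 1.42×10⁻⁴ /K; ΔT = 25.1 K
ΔV = 50.9 × 1.42×10⁻⁴ × 25.1 = 0.181 L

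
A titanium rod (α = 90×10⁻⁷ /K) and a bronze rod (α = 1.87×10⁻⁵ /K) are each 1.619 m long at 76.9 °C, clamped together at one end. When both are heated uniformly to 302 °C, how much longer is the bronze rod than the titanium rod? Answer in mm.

ΔT = 225.1 K
titanium: ΔL = 90×10⁻⁷ × 1.619 m × 225.1 = 3.2799×10⁻³ m = 3.2799 mm
bronze: ΔL = 1.87×10⁻⁵ × 1.619 m × 225.1 = 6.8150×10⁻³ m = 6.8150 mm
difference = 6.8150 − 3.2799 = 3.5351 mm

3.54 mm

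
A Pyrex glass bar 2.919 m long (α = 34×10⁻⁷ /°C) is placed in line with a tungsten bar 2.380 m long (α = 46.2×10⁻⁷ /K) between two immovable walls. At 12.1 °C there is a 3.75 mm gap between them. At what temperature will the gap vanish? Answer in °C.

α₁L₁ = 9.9246×10⁻⁶ m/K, α₂L₂ = 1.09956×10⁻⁵ m/K → total 2.09202×10⁻⁵ m/K
ΔT = g/(α₁L₁+α₂L₂) = 3.75×10⁻³ / 2.09202×10⁻⁵ = 179.25 K
T = 12.1 + 179.25 = 191.35 °C

T = 191 °C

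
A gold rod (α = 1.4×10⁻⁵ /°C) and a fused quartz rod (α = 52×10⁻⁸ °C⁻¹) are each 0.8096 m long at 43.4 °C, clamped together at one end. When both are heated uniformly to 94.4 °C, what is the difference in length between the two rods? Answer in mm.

0.557 mm

ΔT = 51.0 K
gold: ΔL = 1.4×10⁻⁵ × 0.8096 m × 51.0 = 5.7805×10⁻⁴ m = 0.57805 mm
fused quartz: ΔL = 52×10⁻⁸ × 0.8096 m × 51.0 = 2.1471×10⁻⁵ m = 0.021471 mm
difference = 0.57805 − 0.021471 = 0.556579 mm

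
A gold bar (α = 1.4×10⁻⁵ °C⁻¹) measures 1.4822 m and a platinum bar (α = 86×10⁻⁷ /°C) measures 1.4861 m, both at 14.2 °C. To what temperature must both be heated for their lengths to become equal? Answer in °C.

Equal length when α₁L₁ΔT − α₂L₂ΔT = L₂ − L₁ = 3.90×10⁻³ m
α₁L₁ = 2.07508×10⁻⁵, α₂L₂ = 1.278046×10⁻⁵ → Δ(αL) = 7.97034×10⁻⁶ m/K
ΔT = 3.90×10⁻³ / 7.97034×10⁻⁶ = 489.314 K, so T = 14.2 + 489.314 = 503.514 °C

T = 503.5 °C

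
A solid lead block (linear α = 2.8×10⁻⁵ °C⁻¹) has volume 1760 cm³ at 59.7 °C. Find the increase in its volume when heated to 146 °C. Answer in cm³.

ΔV = 12.8 cm³

Isotropic solid: β ≈ 3α = 8.4×10⁻⁵ /K; ΔT = 86.3 K
ΔV = 3αV₀ΔT = 3(2.8×10⁻⁵)(1760)(86.3) = 12.8 cm³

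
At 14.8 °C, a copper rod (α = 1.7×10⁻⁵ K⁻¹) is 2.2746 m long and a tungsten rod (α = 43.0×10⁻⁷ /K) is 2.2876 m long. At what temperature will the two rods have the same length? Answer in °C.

T = 465.7 °C

L₁(1 + α₁ΔT) = L₂(1 + α₂ΔT) ⇒ ΔT = (L₂ − L₁)/(α₁L₁ − α₂L₂)
L₂ − L₁ = 2.2876 − 2.2746 = 1.30×10⁻² m
α₁L₁ − α₂L₂ = 1.7×10⁻⁵×2.2746 − 43.0×10⁻⁷×2.2876 = 2.883152×10⁻⁵ m/K
ΔT = 1.30×10⁻² / 2.883152×10⁻⁵ = 450.895 K
T = 14.8 + 450.895 = 465.695 °C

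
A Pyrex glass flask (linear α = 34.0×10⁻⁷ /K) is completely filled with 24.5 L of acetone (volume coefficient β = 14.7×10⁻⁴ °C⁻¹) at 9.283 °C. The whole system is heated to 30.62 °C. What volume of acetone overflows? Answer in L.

0.763 L

The flask also expands: β_container ≈ 3α = 1.02×10⁻⁵ /K
Net overflow = V₀(β_liq − 3α_cont)ΔT
β − 3α = 1.47×10⁻³ − 1.02×10⁻⁵ = 1.4598×10⁻³ /K; ΔT = 21.337 K
ΔV = 24.5 × 1.4598×10⁻³ × 21.337 = 0.763 L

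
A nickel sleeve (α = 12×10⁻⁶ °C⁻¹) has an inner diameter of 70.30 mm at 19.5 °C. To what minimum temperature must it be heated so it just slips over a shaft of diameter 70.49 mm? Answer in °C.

T = 245 °C

Required Δd = 70.49 − 70.30 = 0.19 mm
Δd = αd₀ΔT ⇒ ΔT = Δd/(αd₀) = 0.19 / (12×10⁻⁶ × 70.30) = 225.23 K
T_min = 19.5 + 225.23 = 244.73 °C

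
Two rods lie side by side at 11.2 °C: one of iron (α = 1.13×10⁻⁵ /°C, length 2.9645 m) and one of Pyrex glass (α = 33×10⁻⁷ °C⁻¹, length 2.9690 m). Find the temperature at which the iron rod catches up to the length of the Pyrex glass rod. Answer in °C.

Equal length when α₁L₁ΔT − α₂L₂ΔT = L₂ − L₁ = 4.50×10⁻³ m
α₁L₁ = 3.349885×10⁻⁵, α₂L₂ = 9.7977×10⁻⁶ → Δ(αL) = 2.370115×10⁻⁵ m/K
ΔT = 4.50×10⁻³ / 2.370115×10⁻⁵ = 189.864 K, so T = 11.2 + 189.864 = 201.064 °C

T = 201.1 °C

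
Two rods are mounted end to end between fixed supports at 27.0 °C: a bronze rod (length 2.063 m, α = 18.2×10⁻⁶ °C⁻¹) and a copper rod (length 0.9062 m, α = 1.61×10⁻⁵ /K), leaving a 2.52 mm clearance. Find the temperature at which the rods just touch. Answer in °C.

Gap closes when ΔL₁ + ΔL₂ = 2.52 mm = 2.52×10⁻³ m
(α₁L₁ + α₂L₂)ΔT = g
α₁L₁ + α₂L₂ = 18.2×10⁻⁶×2.063 + 1.61×10⁻⁵×0.9062 = 5.213642×10⁻⁵ m/K
ΔT = 2.52×10⁻³ / 5.213642×10⁻⁵ = 48.335 K
T = 27.0 + 48.335 = 75.335 °C

T = 75.3 °C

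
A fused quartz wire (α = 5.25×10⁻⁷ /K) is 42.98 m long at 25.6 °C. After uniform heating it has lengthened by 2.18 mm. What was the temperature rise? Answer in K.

ΔT = 96.6 K

ΔL = αL₀ΔT ⇒ ΔT = ΔL / (αL₀)
ΔT = 2.18×10⁻³ m / (5.25×10⁻⁷ × 42.98 m) = 96.612 K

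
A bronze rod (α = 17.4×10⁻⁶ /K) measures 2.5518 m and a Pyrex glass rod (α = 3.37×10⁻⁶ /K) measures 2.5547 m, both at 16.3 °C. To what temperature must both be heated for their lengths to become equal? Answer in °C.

Equal length when α₁L₁ΔT − α₂L₂ΔT = L₂ − L₁ = 2.90×10⁻³ m
α₁L₁ = 4.440132×10⁻⁵, α₂L₂ = 8.609339×10⁻⁶ → Δ(αL) = 3.5791981×10⁻⁵ m/K
ΔT = 2.90×10⁻³ / 3.5791981×10⁻⁵ = 81.0237 K, so T = 16.3 + 81.0237 = 97.3237 °C

T = 97.32 °C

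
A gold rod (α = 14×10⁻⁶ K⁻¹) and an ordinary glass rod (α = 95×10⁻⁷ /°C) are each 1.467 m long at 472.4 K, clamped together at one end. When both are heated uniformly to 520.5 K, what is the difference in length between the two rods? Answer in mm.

ΔT = 48.1 K
gold: ΔL = 14×10⁻⁶ × 1.467 m × 48.1 = 9.8788×10⁻⁴ m = 0.98788 mm
ordinary glass: ΔL = 95×10⁻⁷ × 1.467 m × 48.1 = 6.7035×10⁻⁴ m = 0.67035 mm
difference = 0.98788 − 0.67035 = 0.31753 mm

0.318 mm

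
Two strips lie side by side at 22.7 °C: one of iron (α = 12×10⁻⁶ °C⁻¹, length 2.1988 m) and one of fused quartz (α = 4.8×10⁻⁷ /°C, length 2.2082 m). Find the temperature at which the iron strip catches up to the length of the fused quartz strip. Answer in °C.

Equal length when α₁L₁ΔT − α₂L₂ΔT = L₂ − L₁ = 9.40×10⁻³ m
α₁L₁ = 2.63856×10⁻⁵, α₂L₂ = 1.059936×10⁻⁶ → Δ(αL) = 2.5325664×10⁻⁵ m/K
ΔT = 9.40×10⁻³ / 2.5325664×10⁻⁵ = 371.165 K, so T = 22.7 + 371.165 = 393.865 °C

T = 393.9 °C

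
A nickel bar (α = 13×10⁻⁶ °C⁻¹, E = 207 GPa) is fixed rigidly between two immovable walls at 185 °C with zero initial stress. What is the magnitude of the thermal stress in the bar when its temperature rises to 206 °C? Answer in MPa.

σ = 56.5 MPa

Fully constrained: the free strain ε = αΔT is blocked, so σ = Eε = EαΔT.
|ΔT| = 21 K
σ = 207×10⁹ × 13×10⁻⁶ × 21 = 5.65×10⁷ Pa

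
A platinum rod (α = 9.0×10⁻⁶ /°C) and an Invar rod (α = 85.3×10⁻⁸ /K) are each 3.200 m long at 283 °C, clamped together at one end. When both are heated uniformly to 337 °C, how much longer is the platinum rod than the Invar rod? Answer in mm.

ΔT = 54 K
platinum: ΔL = 9.0×10⁻⁶ × 3.200 m × 54 = 1.5552×10⁻³ m = 1.5552 mm
Invar: ΔL = 85.3×10⁻⁸ × 3.200 m × 54 = 1.4740×10⁻⁴ m = 0.14740 mm
difference = 1.5552 − 0.14740 = 1.4078 mm

1.41 mm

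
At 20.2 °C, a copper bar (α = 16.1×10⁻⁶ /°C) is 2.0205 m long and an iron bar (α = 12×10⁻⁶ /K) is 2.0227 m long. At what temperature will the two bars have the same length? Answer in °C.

T = 286.6 °C

L₁(1 + α₁ΔT) = L₂(1 + α₂ΔT) ⇒ ΔT = (L₂ − L₁)/(α₁L₁ − α₂L₂)
L₂ − L₁ = 2.0227 − 2.0205 = 2.20×10⁻³ m
α₁L₁ − α₂L₂ = 16.1×10⁻⁶×2.0205 − 12×10⁻⁶×2.0227 = 8.25765×10⁻⁶ m/K
ΔT = 2.20×10⁻³ / 8.25765×10⁻⁶ = 266.420 K
T = 20.2 + 266.420 = 286.620 °C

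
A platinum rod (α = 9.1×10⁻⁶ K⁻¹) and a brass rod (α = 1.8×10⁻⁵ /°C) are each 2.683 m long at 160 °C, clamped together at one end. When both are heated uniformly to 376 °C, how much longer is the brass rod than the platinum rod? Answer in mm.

5.16 mm

ΔT = 216 K
platinum: ΔL = 9.1×10⁻⁶ × 2.683 m × 216 = 5.2737×10⁻³ m = 5.2737 mm
brass: ΔL = 1.8×10⁻⁵ × 2.683 m × 216 = 1.0432×10⁻² m = 10.432 mm
difference = 10.432 − 5.2737 = 5.1583 mm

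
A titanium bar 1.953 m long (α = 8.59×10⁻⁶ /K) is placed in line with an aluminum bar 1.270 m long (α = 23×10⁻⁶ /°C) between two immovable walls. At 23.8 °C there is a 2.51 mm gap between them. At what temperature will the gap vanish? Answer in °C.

T = 78.4 °C

Gap closes when ΔL₁ + ΔL₂ = 2.51 mm = 2.51×10⁻³ m
(α₁L₁ + α₂L₂)ΔT = g
α₁L₁ + α₂L₂ = 8.59×10⁻⁶×1.953 + 23×10⁻⁶×1.270 = 4.598627×10⁻⁵ m/K
ΔT = 2.51×10⁻³ / 4.598627×10⁻⁵ = 54.582 K
T = 23.8 + 54.582 = 78.382 °C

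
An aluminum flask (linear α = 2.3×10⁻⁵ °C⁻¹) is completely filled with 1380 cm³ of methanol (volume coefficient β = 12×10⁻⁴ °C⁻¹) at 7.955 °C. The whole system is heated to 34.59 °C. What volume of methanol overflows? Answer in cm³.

41.6 cm³

The flask also expands: β_container ≈ 3α = 6.9×10⁻⁵ /K
Net overflow = V₀(β_liq − 3α_cont)ΔT
β − 3α = 1.20×10⁻³ − 6.9×10⁻⁵ = 1.131×10⁻³ /K; ΔT = 26.635 K
ΔV = 1380 × 1.131×10⁻³ × 26.635 = 41.6 cm³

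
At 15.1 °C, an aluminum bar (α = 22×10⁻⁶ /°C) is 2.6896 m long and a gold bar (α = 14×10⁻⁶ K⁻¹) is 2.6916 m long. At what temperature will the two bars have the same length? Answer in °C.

Equal length when α₁L₁ΔT − α₂L₂ΔT = L₂ − L₁ = 2.00×10⁻³ m
α₁L₁ = 5.91712×10⁻⁵, α₂L₂ = 3.76824×10⁻⁵ → Δ(αL) = 2.14888×10⁻⁵ m/K
ΔT = 2.00×10⁻³ / 2.14888×10⁻⁵ = 93.072 K, so T = 15.1 + 93.072 = 108.172 °C

T = 108.2 °C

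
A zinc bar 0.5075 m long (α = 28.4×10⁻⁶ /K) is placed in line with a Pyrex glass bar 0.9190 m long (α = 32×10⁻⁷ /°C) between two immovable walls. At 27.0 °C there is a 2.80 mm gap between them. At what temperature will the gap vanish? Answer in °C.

T = 188 °C

Gap closes when ΔL₁ + ΔL₂ = 2.80 mm = 2.80×10⁻³ m
(α₁L₁ + α₂L₂)ΔT = g
α₁L₁ + α₂L₂ = 28.4×10⁻⁶×0.5075 + 32×10⁻⁷×0.9190 = 1.73538×10⁻⁵ m/K
ΔT = 2.80×10⁻³ / 1.73538×10⁻⁵ = 161.35 K
T = 27.0 + 161.35 = 188.35 °C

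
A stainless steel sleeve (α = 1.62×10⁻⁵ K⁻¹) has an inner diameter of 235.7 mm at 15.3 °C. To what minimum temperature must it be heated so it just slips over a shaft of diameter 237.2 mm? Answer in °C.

Required Δd = 237.2 − 235.7 = 1.5 mm
Δd = αd₀ΔT ⇒ ΔT = Δd/(αd₀) = 1.5 / (1.62×10⁻⁵ × 235.7) = 392.84 K
T_min = 15.3 + 392.84 = 408.14 °C

T = 408 °C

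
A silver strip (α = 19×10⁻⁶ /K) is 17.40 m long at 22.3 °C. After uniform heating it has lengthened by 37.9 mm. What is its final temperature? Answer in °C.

T = 137 °C

ΔL = αL₀ΔT ⇒ ΔT = ΔL / (αL₀)
ΔT = 37.9×10⁻³ m / (19×10⁻⁶ × 17.40 m) = 114.64 K
T = 22.3 + 114.64 = 136.94 °C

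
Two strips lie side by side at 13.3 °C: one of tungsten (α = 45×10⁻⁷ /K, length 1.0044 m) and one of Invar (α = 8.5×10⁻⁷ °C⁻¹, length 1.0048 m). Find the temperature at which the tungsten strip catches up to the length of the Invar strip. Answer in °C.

Equal length when α₁L₁ΔT − α₂L₂ΔT = L₂ − L₁ = 4.00×10⁻⁴ m
α₁L₁ = 4.5198×10⁻⁶, α₂L₂ = 8.5408×10⁻⁷ → Δ(αL) = 3.66572×10⁻⁶ m/K
ΔT = 4.00×10⁻⁴ / 3.66572×10⁻⁶ = 109.119 K, so T = 13.3 + 109.119 = 122.419 °C

T = 122.4 °C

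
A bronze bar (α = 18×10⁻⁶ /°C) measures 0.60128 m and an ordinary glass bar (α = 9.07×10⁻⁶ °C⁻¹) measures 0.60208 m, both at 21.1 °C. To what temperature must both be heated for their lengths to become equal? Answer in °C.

T = 170.3 °C

Equal length when α₁L₁ΔT − α₂L₂ΔT = L₂ − L₁ = 8.00×10⁻⁴ m
α₁L₁ = 1.082304×10⁻⁵, α₂L₂ = 5.4608656×10⁻⁶ → Δ(αL) = 5.3621744×10⁻⁶ m/K
ΔT = 8.00×10⁻⁴ / 5.3621744×10⁻⁶ = 149.193 K, so T = 21.1 + 149.193 = 170.293 °C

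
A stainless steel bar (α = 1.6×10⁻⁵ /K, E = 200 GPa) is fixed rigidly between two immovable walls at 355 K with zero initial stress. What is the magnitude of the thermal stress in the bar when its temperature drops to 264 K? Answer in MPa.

σ = 291 MPa

Fully constrained: the free strain ε = αΔT is blocked, so σ = Eε = EαΔT.
|ΔT| = 91 K
σ = 200×10⁹ × 1.6×10⁻⁵ × 91 = 2.91×10⁸ Pa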